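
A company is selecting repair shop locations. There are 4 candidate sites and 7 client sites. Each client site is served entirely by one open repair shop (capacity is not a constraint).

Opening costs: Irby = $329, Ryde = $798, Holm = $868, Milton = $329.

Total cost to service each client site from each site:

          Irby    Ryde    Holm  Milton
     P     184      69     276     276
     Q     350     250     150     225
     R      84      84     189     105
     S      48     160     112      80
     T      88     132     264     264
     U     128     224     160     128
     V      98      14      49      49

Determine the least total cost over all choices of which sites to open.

Minimum total cost: 1309

For any fixed open set, each client site goes to its cheapest open site; total = fixed + service.
{Irby}: P→Irby 184, Q→Irby 350, R→Irby 84, S→Irby 48, T→Irby 88, U→Irby 128, V→Irby 98. Service 980; fixed 329; total 1309.
{Milton}: P→Milton 276, Q→Milton 225, R→Milton 105, S→Milton 80, T→Milton 264, U→Milton 128, V→Milton 49. Service 1127; fixed 329; total 1456.
{Irby, Milton}: P→Irby 184, Q→Milton 225, R→Irby 84, S→Irby 48, T→Irby 88, U→Irby 128, V→Milton 49. Service 806; fixed 658; total 1464.
{Irby, Ryde, Holm, Milton}: service 581 + fixed 2324 = 2905
(All 15 nonempty subsets were checked; Irby only is lowest.)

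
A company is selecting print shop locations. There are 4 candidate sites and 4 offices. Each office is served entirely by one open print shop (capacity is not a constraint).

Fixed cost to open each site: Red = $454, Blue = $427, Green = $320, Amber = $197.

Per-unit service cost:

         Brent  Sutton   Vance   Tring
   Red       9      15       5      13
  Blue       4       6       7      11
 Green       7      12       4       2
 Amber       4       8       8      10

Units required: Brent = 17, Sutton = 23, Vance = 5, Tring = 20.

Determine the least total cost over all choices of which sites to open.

Minimum total cost: 689

For any fixed open set, each office goes to its cheapest open site; total = fixed + service.
{Amber}: Brent→Amber 4·17=68, Sutton→Amber 8·23=184, Vance→Amber 8·5=40, Tring→Amber 10·20=200. Service 492; fixed 197; total 689.
{Green}: service 455 + fixed 320 = 775
{Green, Amber}: service 312 + fixed 517 = 829
{Red, Blue, Green, Amber}: service 266 + fixed 1398 = 1664
(All 15 nonempty subsets were checked; Amber only is lowest.)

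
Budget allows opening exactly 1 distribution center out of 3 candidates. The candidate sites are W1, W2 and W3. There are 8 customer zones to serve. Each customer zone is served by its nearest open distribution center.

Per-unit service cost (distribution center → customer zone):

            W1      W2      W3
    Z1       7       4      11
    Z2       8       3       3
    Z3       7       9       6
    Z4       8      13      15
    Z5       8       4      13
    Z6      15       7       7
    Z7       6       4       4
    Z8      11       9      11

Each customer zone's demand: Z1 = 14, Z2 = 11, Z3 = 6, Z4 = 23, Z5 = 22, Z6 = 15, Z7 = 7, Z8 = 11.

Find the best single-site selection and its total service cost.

With exactly 1 open, each customer zone uses its cheapest among the chosen.
{W2}: Z1→W2 4·14=56, Z2→W2 3·11=33, Z3→W2 9·6=54, Z4→W2 13·23=299, Z5→W2 4·22=88, Z6→W2 7·15=105, Z7→W2 4·7=28, Z8→W2 9·11=99. Service cost 762.
{W1}: service cost 976
{W3}: service cost 1108
Among all 3 size-1 choices, {W2} is lowest.

Choose W2 only; total service cost 762.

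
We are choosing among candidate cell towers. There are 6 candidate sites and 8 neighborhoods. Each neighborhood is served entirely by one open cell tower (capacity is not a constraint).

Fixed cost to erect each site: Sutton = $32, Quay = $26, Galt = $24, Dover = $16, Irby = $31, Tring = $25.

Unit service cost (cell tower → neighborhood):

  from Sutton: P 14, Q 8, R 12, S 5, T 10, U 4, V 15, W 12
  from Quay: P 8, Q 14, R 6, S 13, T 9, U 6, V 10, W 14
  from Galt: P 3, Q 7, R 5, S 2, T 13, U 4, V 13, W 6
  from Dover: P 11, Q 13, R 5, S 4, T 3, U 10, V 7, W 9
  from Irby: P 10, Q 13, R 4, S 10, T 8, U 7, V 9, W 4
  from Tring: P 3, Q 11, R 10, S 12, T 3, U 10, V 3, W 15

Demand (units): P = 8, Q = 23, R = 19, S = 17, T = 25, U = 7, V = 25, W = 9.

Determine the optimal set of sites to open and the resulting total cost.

Open Galt, Irby and Tring; minimum total cost 589.

For any fixed open set, each neighborhood goes to its cheapest open site; total = fixed + service.
{Galt, Irby, Tring}: P→Galt 3·8=24, Q→Galt 7·23=161, R→Irby 4·19=76, S→Galt 2·17=34, T→Tring 3·25=75, U→Galt 4·7=28, V→Tring 3·25=75, W→Irby 4·9=36. Service 509; fixed 80; total 589.
{Galt, Tring}: service 546 + fixed 49 = 595
{Galt, Dover, Irby, Tring}: P→Galt 3·8=24, Q→Galt 7·23=161, R→Irby 4·19=76, S→Galt 2·17=34, T→Dover 3·25=75, U→Galt 4·7=28, V→Tring 3·25=75, W→Irby 4·9=36. Service 509; fixed 96; total 605.
{Sutton, Quay, Galt, Dover, Irby, Tring}: service 509 + fixed 154 = 663
No other subset beats 589.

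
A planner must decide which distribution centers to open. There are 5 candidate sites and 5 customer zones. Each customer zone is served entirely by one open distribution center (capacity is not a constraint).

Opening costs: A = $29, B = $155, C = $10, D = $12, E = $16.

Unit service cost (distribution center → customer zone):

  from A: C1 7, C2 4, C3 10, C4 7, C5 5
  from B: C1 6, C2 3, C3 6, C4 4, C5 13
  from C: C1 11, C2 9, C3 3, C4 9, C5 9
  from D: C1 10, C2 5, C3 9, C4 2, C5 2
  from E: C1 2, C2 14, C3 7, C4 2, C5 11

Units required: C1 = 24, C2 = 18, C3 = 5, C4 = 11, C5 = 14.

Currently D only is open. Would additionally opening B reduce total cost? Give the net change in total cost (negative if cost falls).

Current service cost with {D}: 425.
Adding B: each customer zone re-picks its cheapest; new service cost 278, saving 147.
Extra fixed cost: 155. Net change = 155 − 147 = 8.
(Totals: 437 → 445.)

No — net change +8 (cost rises by 8).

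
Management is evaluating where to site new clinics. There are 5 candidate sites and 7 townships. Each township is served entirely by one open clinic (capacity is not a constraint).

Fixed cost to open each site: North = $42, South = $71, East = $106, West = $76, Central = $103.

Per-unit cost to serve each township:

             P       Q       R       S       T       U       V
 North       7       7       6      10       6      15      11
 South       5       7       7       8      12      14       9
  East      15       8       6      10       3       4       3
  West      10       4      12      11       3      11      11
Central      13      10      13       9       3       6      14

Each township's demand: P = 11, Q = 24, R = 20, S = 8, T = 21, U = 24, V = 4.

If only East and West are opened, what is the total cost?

Total cost: 759

Each township is assigned to its cheapest site among the open ones.
{East, West}: P→West 10·11=110, Q→West 4·24=96, R→East 6·20=120, S→East 10·8=80, T→East 3·21=63, U→East 4·24=96, V→East 3·4=12. Service 577; fixed 182; total 759.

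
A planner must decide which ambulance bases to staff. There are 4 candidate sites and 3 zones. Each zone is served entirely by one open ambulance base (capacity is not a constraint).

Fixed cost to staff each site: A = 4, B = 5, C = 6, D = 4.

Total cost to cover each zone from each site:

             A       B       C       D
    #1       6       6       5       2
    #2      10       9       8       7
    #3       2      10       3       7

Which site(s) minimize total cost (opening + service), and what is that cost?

Open A and D; minimum total cost 19.

For any fixed open set, each zone goes to its cheapest open site; total = fixed + service.
{A, D}: #1→D 2, #2→D 7, #3→A 2. Service 11; fixed 8; total 19.
{D}: service 16 + fixed 4 = 20
{A}: service 18 + fixed 4 = 22
{A, B, C, D}: #1→D 2, #2→D 7, #3→A 2. Service 11; fixed 19; total 30.
(All 15 nonempty subsets were checked; A and D is lowest.)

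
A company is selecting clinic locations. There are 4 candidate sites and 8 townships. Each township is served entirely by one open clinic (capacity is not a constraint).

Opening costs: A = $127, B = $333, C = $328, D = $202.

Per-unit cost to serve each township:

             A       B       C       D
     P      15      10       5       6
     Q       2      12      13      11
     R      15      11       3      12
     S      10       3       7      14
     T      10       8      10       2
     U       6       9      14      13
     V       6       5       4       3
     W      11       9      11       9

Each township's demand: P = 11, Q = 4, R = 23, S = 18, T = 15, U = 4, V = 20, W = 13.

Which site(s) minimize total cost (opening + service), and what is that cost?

For any fixed open set, each township goes to its cheapest open site; total = fixed + service.
{C}: P→C 5·11=55, Q→C 13·4=52, R→C 3·23=69, S→C 7·18=126, T→C 10·15=150, U→C 14·4=56, V→C 4·20=80, W→C 11·13=143. Service 731; fixed 328; total 1059.
{C, D}: service 553 + fixed 530 = 1083
{A, D}: P→D 6·11=66, Q→A 2·4=8, R→D 12·23=276, S→A 10·18=180, T→D 2·15=30, U→A 6·4=24, V→D 3·20=60, W→D 9·13=117. Service 761; fixed 329; total 1090.
{A, B, C, D}: service 417 + fixed 990 = 1407
No other subset beats 1059.

Open C only; minimum total cost 1059.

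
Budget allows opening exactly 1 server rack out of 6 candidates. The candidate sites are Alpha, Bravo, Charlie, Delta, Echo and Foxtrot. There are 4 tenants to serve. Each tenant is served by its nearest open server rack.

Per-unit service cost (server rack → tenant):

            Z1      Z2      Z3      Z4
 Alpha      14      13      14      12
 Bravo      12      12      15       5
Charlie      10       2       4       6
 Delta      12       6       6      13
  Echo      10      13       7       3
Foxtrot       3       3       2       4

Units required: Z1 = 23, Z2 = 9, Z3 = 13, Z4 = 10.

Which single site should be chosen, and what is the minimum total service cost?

With exactly 1 open, each tenant uses its cheapest among the chosen.
{Foxtrot}: Z1→Foxtrot 3·23=69, Z2→Foxtrot 3·9=27, Z3→Foxtrot 2·13=26, Z4→Foxtrot 4·10=40. Service cost 162.
{Charlie}: service cost 360
{Echo}: service cost 468
Among all 6 size-1 choices, {Foxtrot} is lowest.

Choose Foxtrot only; total service cost 162.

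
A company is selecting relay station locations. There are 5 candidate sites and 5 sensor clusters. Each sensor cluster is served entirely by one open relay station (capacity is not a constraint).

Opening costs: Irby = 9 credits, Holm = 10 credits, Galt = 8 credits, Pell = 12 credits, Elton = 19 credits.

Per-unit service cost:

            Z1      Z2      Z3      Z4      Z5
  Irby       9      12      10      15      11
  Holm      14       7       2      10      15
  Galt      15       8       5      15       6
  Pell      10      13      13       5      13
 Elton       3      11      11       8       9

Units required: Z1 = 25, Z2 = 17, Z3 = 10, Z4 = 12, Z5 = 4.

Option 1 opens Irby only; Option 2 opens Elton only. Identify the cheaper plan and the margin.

Option 2 is cheaper by 239.

Option 1: {Irby}: Z1→Irby 9·25=225, Z2→Irby 12·17=204, Z3→Irby 10·10=100, Z4→Irby 15·12=180, Z5→Irby 11·4=44. Service 753; fixed 9; total 762.
Option 2: {Elton}: Z1→Elton 3·25=75, Z2→Elton 11·17=187, Z3→Elton 11·10=110, Z4→Elton 8·12=96, Z5→Elton 9·4=36. Service 504; fixed 19; total 523.
Difference: |762 − 523| = 239.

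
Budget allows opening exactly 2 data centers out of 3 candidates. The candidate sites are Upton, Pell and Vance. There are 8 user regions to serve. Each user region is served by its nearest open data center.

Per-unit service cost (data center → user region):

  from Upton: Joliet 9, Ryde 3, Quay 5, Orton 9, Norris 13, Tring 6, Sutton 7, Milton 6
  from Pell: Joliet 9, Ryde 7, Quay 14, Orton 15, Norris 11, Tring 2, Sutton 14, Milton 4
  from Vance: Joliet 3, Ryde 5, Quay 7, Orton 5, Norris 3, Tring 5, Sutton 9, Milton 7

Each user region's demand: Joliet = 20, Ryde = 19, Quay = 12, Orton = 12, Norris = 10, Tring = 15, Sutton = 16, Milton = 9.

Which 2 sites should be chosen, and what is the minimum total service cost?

With exactly 2 open, each user region uses its cheapest among the chosen.
{Upton, Vance}: Joliet→Vance 3·20=60, Ryde→Upton 3·19=57, Quay→Upton 5·12=60, Orton→Vance 5·12=60, Norris→Vance 3·10=30, Tring→Vance 5·15=75, Sutton→Upton 7·16=112, Milton→Upton 6·9=54. Service cost 508.
{Pell, Vance}: service cost 539
{Upton, Pell}: service cost 693
Among all 3 size-2 choices, {Upton, Vance} is lowest.

Choose Upton and Vance; total service cost 508.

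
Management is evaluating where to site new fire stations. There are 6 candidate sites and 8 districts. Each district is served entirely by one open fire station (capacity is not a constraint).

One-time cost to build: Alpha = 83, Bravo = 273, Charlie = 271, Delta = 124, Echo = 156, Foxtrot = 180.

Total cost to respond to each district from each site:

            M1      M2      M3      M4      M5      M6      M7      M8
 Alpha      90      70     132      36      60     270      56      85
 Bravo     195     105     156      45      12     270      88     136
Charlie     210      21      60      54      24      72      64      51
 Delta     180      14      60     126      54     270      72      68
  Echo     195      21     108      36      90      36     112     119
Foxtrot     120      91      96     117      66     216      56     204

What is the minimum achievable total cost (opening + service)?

For any fixed open set, each district goes to its cheapest open site; total = fixed + service.
{Alpha, Echo}: M1→Alpha 90, M2→Echo 21, M3→Echo 108, M4→Alpha 36, M5→Alpha 60, M6→Echo 36, M7→Alpha 56, M8→Alpha 85. Service 492; fixed 239; total 731.
{Alpha, Charlie}: service 410 + fixed 354 = 764
{Alpha, Delta, Echo}: service 414 + fixed 363 = 777
{Alpha, Bravo, Charlie, Delta, Echo, Foxtrot}: service 355 + fixed 1087 = 1442
No other subset beats 731.

Minimum total cost: 731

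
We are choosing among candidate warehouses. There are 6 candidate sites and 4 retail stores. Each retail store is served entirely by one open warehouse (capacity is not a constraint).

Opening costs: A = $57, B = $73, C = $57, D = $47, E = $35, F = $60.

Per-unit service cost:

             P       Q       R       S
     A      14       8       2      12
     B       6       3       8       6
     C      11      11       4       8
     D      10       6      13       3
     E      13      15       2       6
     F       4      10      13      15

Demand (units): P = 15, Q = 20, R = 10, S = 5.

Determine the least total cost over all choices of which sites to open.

Minimum total cost: 308

For any fixed open set, each retail store goes to its cheapest open site; total = fixed + service.
{B, E}: P→B 6·15=90, Q→B 3·20=60, R→E 2·10=20, S→B 6·5=30. Service 200; fixed 108; total 308.
{A, B}: P→B 6·15=90, Q→B 3·20=60, R→A 2·10=20, S→B 6·5=30. Service 200; fixed 130; total 330.
{B}: service 260 + fixed 73 = 333
{A, B, C, D, E, F}: P→F 4·15=60, Q→B 3·20=60, R→A 2·10=20, S→D 3·5=15. Service 155; fixed 329; total 484.
No other subset beats 308.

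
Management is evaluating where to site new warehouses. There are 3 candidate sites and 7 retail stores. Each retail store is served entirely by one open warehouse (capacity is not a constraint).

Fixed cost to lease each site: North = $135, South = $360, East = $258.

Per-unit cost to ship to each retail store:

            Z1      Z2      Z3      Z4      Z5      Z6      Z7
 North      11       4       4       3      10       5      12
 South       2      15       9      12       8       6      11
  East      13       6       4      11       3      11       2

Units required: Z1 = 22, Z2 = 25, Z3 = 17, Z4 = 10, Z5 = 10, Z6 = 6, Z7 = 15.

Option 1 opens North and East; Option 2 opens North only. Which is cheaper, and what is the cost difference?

Option 2 is cheaper by 38.

Option 1: {North, East}: Z1→North 11·22=242, Z2→North 4·25=100, Z3→North 4·17=68, Z4→North 3·10=30, Z5→East 3·10=30, Z6→North 5·6=30, Z7→East 2·15=30. Service 530; fixed 393; total 923.
Option 2: {North}: Z1→North 11·22=242, Z2→North 4·25=100, Z3→North 4·17=68, Z4→North 3·10=30, Z5→North 10·10=100, Z6→North 5·6=30, Z7→North 12·15=180. Service 750; fixed 135; total 885.
Difference: |923 − 885| = 38.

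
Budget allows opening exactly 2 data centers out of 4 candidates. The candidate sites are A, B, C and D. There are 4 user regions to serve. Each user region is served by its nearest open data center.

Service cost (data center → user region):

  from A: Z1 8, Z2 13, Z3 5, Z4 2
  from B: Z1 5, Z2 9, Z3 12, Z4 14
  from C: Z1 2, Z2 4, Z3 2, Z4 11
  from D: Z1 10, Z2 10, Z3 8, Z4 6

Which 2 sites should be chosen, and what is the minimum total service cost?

Choose A and C; total service cost 10.

With exactly 2 open, each user region uses its cheapest among the chosen.
{A, C}: Z1→C 2, Z2→C 4, Z3→C 2, Z4→A 2. Service cost 10.
{C, D}: service cost 14
{B, C}: service cost 19
Among all 6 size-2 choices, {A, C} is lowest.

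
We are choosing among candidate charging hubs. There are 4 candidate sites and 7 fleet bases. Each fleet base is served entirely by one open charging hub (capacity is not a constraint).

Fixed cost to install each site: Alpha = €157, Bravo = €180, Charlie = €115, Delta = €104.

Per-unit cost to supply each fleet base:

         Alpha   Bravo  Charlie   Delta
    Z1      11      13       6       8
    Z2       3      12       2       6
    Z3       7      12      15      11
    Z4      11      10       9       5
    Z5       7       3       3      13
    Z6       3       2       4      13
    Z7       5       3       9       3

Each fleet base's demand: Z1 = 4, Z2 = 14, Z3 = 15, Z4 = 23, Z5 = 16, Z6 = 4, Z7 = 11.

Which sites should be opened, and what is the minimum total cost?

Open Charlie and Delta; minimum total cost 648.

For any fixed open set, each fleet base goes to its cheapest open site; total = fixed + service.
{Charlie, Delta}: Z1→Charlie 6·4=24, Z2→Charlie 2·14=28, Z3→Delta 11·15=165, Z4→Delta 5·23=115, Z5→Charlie 3·16=48, Z6→Charlie 4·4=16, Z7→Delta 3·11=33. Service 429; fixed 219; total 648.
{Alpha, Delta}: Z1→Delta 8·4=32, Z2→Alpha 3·14=42, Z3→Alpha 7·15=105, Z4→Delta 5·23=115, Z5→Alpha 7·16=112, Z6→Alpha 3·4=12, Z7→Delta 3·11=33. Service 451; fixed 261; total 712.
{Alpha, Charlie, Delta}: Z1→Charlie 6·4=24, Z2→Charlie 2·14=28, Z3→Alpha 7·15=105, Z4→Delta 5·23=115, Z5→Charlie 3·16=48, Z6→Alpha 3·4=12, Z7→Delta 3·11=33. Service 365; fixed 376; total 741.
{Alpha, Bravo, Charlie, Delta}: service 361 + fixed 556 = 917
No other subset beats 648.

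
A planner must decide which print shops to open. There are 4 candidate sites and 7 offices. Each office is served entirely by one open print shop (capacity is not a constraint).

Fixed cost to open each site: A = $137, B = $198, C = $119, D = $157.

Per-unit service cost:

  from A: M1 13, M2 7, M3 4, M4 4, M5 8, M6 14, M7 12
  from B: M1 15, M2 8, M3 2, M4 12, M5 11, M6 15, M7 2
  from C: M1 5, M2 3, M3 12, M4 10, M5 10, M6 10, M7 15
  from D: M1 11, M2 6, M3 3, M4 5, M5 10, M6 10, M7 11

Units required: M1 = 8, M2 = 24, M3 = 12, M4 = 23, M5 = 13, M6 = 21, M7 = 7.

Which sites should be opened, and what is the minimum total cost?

Open A and C; minimum total cost 906.

For any fixed open set, each office goes to its cheapest open site; total = fixed + service.
{A, C}: M1→C 5·8=40, M2→C 3·24=72, M3→A 4·12=48, M4→A 4·23=92, M5→A 8·13=104, M6→C 10·21=210, M7→A 12·7=84. Service 650; fixed 256; total 906.
{C, D}: service 680 + fixed 276 = 956
{D}: service 800 + fixed 157 = 957
{A, B, C, D}: M1→C 5·8=40, M2→C 3·24=72, M3→B 2·12=24, M4→A 4·23=92, M5→A 8·13=104, M6→C 10·21=210, M7→B 2·7=14. Service 556; fixed 611; total 1167.
No other subset beats 906.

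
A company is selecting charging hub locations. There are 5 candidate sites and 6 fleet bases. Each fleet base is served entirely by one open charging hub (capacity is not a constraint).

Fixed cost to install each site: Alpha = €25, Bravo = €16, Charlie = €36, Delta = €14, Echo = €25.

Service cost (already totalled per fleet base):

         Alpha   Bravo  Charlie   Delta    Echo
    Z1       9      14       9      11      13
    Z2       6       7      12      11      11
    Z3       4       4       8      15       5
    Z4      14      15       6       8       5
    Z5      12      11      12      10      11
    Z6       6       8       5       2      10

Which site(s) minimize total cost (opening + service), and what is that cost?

For any fixed open set, each fleet base goes to its cheapest open site; total = fixed + service.
{Delta}: Z1→Delta 11, Z2→Delta 11, Z3→Delta 15, Z4→Delta 8, Z5→Delta 10, Z6→Delta 2. Service 57; fixed 14; total 71.
{Bravo, Delta}: Z1→Delta 11, Z2→Bravo 7, Z3→Bravo 4, Z4→Delta 8, Z5→Delta 10, Z6→Delta 2. Service 42; fixed 30; total 72.
{Bravo}: service 59 + fixed 16 = 75
{Alpha, Bravo, Charlie, Delta, Echo}: Z1→Alpha 9, Z2→Alpha 6, Z3→Alpha 4, Z4→Echo 5, Z5→Delta 10, Z6→Delta 2. Service 36; fixed 116; total 152.
No other subset beats 71.

Open Delta only; minimum total cost 71.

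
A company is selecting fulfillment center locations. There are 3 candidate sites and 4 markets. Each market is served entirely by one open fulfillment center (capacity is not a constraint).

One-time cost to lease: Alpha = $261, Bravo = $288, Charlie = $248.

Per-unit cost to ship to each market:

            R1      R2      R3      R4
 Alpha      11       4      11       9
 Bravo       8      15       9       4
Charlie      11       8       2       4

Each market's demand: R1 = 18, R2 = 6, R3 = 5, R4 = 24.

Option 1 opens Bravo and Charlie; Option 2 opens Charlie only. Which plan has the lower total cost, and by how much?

Option 1: {Bravo, Charlie}: R1→Bravo 8·18=144, R2→Charlie 8·6=48, R3→Charlie 2·5=10, R4→Bravo 4·24=96. Service 298; fixed 536; total 834.
Option 2: {Charlie}: R1→Charlie 11·18=198, R2→Charlie 8·6=48, R3→Charlie 2·5=10, R4→Charlie 4·24=96. Service 352; fixed 248; total 600.
Difference: |834 − 600| = 234.

Option 2 is cheaper by 234.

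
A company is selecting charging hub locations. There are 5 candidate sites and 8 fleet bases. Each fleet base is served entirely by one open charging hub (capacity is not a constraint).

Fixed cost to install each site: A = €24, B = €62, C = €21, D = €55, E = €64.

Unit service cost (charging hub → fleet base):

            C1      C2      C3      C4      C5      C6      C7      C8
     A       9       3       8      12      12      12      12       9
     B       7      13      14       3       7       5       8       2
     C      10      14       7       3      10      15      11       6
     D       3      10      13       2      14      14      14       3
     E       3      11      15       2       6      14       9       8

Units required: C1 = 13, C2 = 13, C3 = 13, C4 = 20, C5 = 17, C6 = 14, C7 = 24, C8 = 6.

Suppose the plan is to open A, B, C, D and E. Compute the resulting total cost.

Total cost: 811

Each fleet base is assigned to its cheapest site among the open ones.
{A, B, C, D, E}: C1→D 3·13=39, C2→A 3·13=39, C3→C 7·13=91, C4→D 2·20=40, C5→E 6·17=102, C6→B 5·14=70, C7→B 8·24=192, C8→B 2·6=12. Service 585; fixed 226; total 811.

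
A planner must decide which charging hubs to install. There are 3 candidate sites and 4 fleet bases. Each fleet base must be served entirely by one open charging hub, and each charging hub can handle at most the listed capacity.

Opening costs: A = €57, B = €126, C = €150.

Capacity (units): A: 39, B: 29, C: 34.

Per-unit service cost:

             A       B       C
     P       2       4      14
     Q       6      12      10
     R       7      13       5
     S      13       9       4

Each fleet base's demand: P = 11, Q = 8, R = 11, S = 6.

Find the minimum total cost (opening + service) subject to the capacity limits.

Open {A}: P→A 2·11=22, Q→A 6·8=48, R→A 7·11=77, S→A 13·6=78.
Loads: A carries 36/39. Service 225; fixed 57; total 282.
Next best feasible plan costs 356.

Minimum total cost: 282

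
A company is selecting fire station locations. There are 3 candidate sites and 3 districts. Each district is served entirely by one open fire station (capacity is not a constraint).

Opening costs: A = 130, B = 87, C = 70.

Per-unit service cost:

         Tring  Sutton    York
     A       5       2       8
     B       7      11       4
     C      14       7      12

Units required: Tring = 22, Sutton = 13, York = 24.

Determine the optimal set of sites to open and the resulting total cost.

For any fixed open set, each district goes to its cheapest open site; total = fixed + service.
{A, B}: Tring→A 5·22=110, Sutton→A 2·13=26, York→B 4·24=96. Service 232; fixed 217; total 449.
{A}: Tring→A 5·22=110, Sutton→A 2·13=26, York→A 8·24=192. Service 328; fixed 130; total 458.
{B}: service 393 + fixed 87 = 480
{A, B, C}: Tring→A 5·22=110, Sutton→A 2·13=26, York→B 4·24=96. Service 232; fixed 287; total 519.
No other subset beats 449.

Open A and B; minimum total cost 449.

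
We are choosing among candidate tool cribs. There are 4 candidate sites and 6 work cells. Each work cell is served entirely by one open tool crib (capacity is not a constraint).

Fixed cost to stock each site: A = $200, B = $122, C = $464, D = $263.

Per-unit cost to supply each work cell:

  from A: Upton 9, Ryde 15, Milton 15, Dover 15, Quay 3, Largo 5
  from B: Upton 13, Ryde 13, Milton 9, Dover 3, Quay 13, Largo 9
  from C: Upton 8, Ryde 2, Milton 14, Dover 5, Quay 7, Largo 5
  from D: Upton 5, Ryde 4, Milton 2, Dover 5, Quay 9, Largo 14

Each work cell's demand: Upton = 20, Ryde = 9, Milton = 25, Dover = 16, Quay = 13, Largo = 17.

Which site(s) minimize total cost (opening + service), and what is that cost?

Open A and D; minimum total cost 853.

For any fixed open set, each work cell goes to its cheapest open site; total = fixed + service.
{A, D}: Upton→D 5·20=100, Ryde→D 4·9=36, Milton→D 2·25=50, Dover→D 5·16=80, Quay→A 3·13=39, Largo→A 5·17=85. Service 390; fixed 463; total 853.
{D}: service 621 + fixed 263 = 884
{B, D}: Upton→D 5·20=100, Ryde→D 4·9=36, Milton→D 2·25=50, Dover→B 3·16=48, Quay→D 9·13=117, Largo→B 9·17=153. Service 504; fixed 385; total 889.
{A, B, C, D}: Upton→D 5·20=100, Ryde→C 2·9=18, Milton→D 2·25=50, Dover→B 3·16=48, Quay→A 3·13=39, Largo→A 5·17=85. Service 340; fixed 1049; total 1389.
(All 15 nonempty subsets were checked; A and D is lowest.)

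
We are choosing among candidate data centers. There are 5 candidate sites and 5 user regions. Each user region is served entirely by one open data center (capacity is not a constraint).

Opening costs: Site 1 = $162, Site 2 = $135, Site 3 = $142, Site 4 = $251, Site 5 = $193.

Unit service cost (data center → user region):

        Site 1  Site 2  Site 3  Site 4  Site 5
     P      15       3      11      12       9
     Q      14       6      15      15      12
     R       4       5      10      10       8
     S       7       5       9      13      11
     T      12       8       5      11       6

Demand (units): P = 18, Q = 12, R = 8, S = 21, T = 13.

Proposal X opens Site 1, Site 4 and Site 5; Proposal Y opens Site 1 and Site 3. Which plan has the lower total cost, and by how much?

Proposal Y is cheaper by 255.

Proposal X: {Site 1, Site 4, Site 5}: P→Site 5 9·18=162, Q→Site 5 12·12=144, R→Site 1 4·8=32, S→Site 1 7·21=147, T→Site 5 6·13=78. Service 563; fixed 606; total 1169.
Proposal Y: {Site 1, Site 3}: P→Site 3 11·18=198, Q→Site 1 14·12=168, R→Site 1 4·8=32, S→Site 1 7·21=147, T→Site 3 5·13=65. Service 610; fixed 304; total 914.
Difference: |1169 − 914| = 255.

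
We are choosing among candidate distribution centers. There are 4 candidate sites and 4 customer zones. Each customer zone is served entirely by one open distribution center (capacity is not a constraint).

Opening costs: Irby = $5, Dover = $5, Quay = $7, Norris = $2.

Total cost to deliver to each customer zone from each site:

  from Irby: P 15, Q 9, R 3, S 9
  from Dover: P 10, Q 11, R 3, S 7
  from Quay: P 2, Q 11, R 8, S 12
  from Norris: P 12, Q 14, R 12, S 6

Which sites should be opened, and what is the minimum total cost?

For any fixed open set, each customer zone goes to its cheapest open site; total = fixed + service.
{Irby, Quay, Norris}: P→Quay 2, Q→Irby 9, R→Irby 3, S→Norris 6. Service 20; fixed 14; total 34.
{Irby, Quay}: service 23 + fixed 12 = 35
{Dover, Quay}: P→Quay 2, Q→Dover 11, R→Dover 3, S→Dover 7. Service 23; fixed 12; total 35.
{Irby, Dover, Quay, Norris}: P→Quay 2, Q→Irby 9, R→Irby 3, S→Norris 6. Service 20; fixed 19; total 39.
No other subset beats 34.

Open Irby, Quay and Norris; minimum total cost 34.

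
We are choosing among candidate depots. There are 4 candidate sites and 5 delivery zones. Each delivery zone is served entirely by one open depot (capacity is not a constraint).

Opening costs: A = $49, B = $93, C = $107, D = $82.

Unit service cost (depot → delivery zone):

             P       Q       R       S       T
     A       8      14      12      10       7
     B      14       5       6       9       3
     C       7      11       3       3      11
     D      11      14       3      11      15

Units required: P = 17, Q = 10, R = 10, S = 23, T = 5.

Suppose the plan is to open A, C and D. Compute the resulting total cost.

Total cost: 601

Each delivery zone is assigned to its cheapest site among the open ones.
{A, C, D}: P→C 7·17=119, Q→C 11·10=110, R→C 3·10=30, S→C 3·23=69, T→A 7·5=35. Service 363; fixed 238; total 601.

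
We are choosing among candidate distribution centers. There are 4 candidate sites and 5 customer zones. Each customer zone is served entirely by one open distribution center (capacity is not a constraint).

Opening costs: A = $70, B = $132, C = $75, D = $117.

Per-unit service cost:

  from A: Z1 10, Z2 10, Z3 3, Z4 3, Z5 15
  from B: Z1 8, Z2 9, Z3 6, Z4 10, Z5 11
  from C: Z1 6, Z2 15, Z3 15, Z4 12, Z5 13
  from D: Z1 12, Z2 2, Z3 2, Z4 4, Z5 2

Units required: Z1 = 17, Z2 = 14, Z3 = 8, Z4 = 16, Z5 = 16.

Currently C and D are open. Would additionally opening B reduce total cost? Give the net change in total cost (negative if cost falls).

No — net change +132 (cost rises by 132).

Current service cost with {C, D}: 242.
Adding B: each customer zone re-picks its cheapest; new service cost 242, saving 0.
Extra fixed cost: 132. Net change = 132 − 0 = 132.
(Totals: 434 → 566.)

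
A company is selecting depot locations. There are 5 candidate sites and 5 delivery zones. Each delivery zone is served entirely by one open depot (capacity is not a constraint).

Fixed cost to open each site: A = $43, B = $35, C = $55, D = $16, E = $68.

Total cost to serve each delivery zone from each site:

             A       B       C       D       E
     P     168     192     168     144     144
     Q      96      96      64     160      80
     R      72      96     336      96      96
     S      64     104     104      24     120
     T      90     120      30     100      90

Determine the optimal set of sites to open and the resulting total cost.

For any fixed open set, each delivery zone goes to its cheapest open site; total = fixed + service.
{C, D}: P→D 144, Q→C 64, R→D 96, S→D 24, T→C 30. Service 358; fixed 71; total 429.
{A, C, D}: service 334 + fixed 114 = 448
{B, C, D}: service 358 + fixed 106 = 464
{A, B, C, D, E}: P→D 144, Q→C 64, R→A 72, S→D 24, T→C 30. Service 334; fixed 217; total 551.
No other subset beats 429.

Open C and D; minimum total cost 429.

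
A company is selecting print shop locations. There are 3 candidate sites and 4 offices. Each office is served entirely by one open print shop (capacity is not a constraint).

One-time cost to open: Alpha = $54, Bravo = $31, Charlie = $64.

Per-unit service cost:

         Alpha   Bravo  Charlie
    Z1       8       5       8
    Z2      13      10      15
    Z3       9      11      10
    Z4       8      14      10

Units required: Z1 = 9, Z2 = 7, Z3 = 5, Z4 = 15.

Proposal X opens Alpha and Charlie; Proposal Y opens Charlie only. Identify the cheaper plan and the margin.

Proposal X: {Alpha, Charlie}: Z1→Alpha 8·9=72, Z2→Alpha 13·7=91, Z3→Alpha 9·5=45, Z4→Alpha 8·15=120. Service 328; fixed 118; total 446.
Proposal Y: {Charlie}: Z1→Charlie 8·9=72, Z2→Charlie 15·7=105, Z3→Charlie 10·5=50, Z4→Charlie 10·15=150. Service 377; fixed 64; total 441.
Difference: |446 − 441| = 5.

Proposal Y is cheaper by 5.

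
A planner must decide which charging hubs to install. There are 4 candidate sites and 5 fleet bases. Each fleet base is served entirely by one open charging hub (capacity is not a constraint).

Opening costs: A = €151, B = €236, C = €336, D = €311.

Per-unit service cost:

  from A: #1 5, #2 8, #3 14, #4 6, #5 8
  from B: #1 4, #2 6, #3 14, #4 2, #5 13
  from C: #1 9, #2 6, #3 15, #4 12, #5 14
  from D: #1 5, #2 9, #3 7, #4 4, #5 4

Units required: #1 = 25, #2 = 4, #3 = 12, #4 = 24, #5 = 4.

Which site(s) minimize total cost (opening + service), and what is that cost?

Open B only; minimum total cost 628.

For any fixed open set, each fleet base goes to its cheapest open site; total = fixed + service.
{B}: #1→B 4·25=100, #2→B 6·4=24, #3→B 14·12=168, #4→B 2·24=48, #5→B 13·4=52. Service 392; fixed 236; total 628.
{A}: service 501 + fixed 151 = 652
{D}: #1→D 5·25=125, #2→D 9·4=36, #3→D 7·12=84, #4→D 4·24=96, #5→D 4·4=16. Service 357; fixed 311; total 668.
{A, B, C, D}: service 272 + fixed 1034 = 1306
(All 15 nonempty subsets were checked; B only is lowest.)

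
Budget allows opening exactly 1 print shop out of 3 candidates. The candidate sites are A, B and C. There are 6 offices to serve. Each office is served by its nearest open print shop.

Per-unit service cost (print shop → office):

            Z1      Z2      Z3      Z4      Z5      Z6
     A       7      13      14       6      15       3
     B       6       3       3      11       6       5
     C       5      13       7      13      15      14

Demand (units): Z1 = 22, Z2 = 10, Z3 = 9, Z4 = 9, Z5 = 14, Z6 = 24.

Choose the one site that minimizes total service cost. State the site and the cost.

Choose B only; total service cost 492.

With exactly 1 open, each office uses its cheapest among the chosen.
{B}: Z1→B 6·22=132, Z2→B 3·10=30, Z3→B 3·9=27, Z4→B 11·9=99, Z5→B 6·14=84, Z6→B 5·24=120. Service cost 492.
{A}: service cost 746
{C}: service cost 966
Among all 3 size-1 choices, {B} is lowest.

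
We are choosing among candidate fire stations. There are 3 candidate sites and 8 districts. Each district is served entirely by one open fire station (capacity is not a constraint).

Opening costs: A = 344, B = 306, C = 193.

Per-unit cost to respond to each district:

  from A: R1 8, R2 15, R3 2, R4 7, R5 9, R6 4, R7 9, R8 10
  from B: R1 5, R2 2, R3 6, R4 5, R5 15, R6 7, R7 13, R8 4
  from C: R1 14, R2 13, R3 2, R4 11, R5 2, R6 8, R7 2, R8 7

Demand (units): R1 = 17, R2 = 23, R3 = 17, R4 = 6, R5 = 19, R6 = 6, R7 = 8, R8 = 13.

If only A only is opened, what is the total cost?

Each district is assigned to its cheapest site among the open ones.
{A}: R1→A 8·17=136, R2→A 15·23=345, R3→A 2·17=34, R4→A 7·6=42, R5→A 9·19=171, R6→A 4·6=24, R7→A 9·8=72, R8→A 10·13=130. Service 954; fixed 344; total 1298.

Total cost: 1298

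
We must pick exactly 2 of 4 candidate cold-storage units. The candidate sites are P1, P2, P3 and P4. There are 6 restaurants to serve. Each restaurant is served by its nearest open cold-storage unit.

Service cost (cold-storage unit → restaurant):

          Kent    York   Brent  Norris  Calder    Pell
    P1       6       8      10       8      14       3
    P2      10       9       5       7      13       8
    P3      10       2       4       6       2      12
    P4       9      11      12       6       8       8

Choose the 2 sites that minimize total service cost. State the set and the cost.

With exactly 2 open, each restaurant uses its cheapest among the chosen.
{P1, P3}: Kent→P1 6, York→P3 2, Brent→P3 4, Norris→P3 6, Calder→P3 2, Pell→P1 3. Service cost 23.
{P3, P4}: service cost 31
{P2, P3}: service cost 32
Among all 6 size-2 choices, {P1, P3} is lowest.

Choose P1 and P3; total service cost 23.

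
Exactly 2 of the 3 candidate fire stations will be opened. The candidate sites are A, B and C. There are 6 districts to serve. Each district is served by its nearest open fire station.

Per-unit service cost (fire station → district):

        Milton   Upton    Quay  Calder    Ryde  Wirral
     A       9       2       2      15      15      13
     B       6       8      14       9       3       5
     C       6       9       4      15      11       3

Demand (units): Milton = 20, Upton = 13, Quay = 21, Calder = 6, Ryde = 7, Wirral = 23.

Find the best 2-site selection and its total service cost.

With exactly 2 open, each district uses its cheapest among the chosen.
{A, B}: Milton→B 6·20=120, Upton→A 2·13=26, Quay→A 2·21=42, Calder→B 9·6=54, Ryde→B 3·7=21, Wirral→B 5·23=115. Service cost 378.
{A, C}: service cost 424
{B, C}: service cost 452
Among all 3 size-2 choices, {A, B} is lowest.

Choose A and B; total service cost 378.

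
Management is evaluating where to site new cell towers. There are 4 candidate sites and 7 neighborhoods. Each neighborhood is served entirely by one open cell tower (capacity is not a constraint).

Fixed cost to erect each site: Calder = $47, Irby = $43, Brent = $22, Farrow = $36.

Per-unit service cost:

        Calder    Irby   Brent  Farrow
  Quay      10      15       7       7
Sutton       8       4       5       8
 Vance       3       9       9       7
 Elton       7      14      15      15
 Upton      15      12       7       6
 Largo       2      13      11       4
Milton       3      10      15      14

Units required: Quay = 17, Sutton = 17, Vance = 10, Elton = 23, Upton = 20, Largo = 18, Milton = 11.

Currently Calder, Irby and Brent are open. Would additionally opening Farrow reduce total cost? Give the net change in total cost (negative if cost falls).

Current service cost with {Calder, Irby, Brent}: 587.
Adding Farrow: each neighborhood re-picks its cheapest; new service cost 567, saving 20.
Extra fixed cost: 36. Net change = 36 − 20 = 16.
(Totals: 699 → 715.)

No — net change +16 (cost rises by 16).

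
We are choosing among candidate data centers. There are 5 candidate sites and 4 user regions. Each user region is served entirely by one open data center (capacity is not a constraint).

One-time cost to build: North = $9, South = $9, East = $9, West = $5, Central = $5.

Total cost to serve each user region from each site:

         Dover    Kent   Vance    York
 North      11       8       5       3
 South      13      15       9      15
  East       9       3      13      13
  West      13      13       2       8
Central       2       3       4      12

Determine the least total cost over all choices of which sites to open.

Minimum total cost: 25

For any fixed open set, each user region goes to its cheapest open site; total = fixed + service.
{West, Central}: Dover→Central 2, Kent→Central 3, Vance→West 2, York→West 8. Service 15; fixed 10; total 25.
{North, Central}: service 12 + fixed 14 = 26
{Central}: service 21 + fixed 5 = 26
{North, South, East, West, Central}: Dover→Central 2, Kent→East 3, Vance→West 2, York→North 3. Service 10; fixed 37; total 47.
No other subset beats 25.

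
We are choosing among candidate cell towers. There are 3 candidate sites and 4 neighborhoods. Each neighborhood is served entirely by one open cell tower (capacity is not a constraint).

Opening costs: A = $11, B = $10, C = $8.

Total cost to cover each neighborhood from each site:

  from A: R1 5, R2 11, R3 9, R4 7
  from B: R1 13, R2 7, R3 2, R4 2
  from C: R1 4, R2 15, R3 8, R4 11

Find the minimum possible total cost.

Minimum total cost: 33

For any fixed open set, each neighborhood goes to its cheapest open site; total = fixed + service.
{B, C}: R1→C 4, R2→B 7, R3→B 2, R4→B 2. Service 15; fixed 18; total 33.
{B}: service 24 + fixed 10 = 34
{A, B}: R1→A 5, R2→B 7, R3→B 2, R4→B 2. Service 16; fixed 21; total 37.
{A, B, C}: R1→C 4, R2→B 7, R3→B 2, R4→B 2. Service 15; fixed 29; total 44.
No other subset beats 33.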